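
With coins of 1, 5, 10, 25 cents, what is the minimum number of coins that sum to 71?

5

Use the largest denomination that fits, subtract, and repeat.
71 − 2×25→21 − 2×10→1 − 1×1→0
Total coins = 2 + 2 + 1 = 5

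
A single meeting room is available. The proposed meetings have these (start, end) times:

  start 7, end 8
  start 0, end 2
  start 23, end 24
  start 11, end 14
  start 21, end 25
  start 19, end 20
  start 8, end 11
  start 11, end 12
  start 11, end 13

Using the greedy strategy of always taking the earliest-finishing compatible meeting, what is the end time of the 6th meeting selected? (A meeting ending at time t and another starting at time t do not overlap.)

24

By end time: (0,2), (7,8), (8,11), (11,12), (11,13), (11,14), (19,20), (23,24), (21,25).
Pick (0,2); next start ≥ 2 → (7,8); next start ≥ 8 → (8,11); next start ≥ 11 → (11,12); next start ≥ 12 → (19,20); next start ≥ 20 → (23,24).
Selected: (0,2) (7,8) (8,11) (11,12) (19,20) (23,24)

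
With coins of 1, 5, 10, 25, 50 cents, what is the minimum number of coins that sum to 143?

8

Greedy: take as many of the largest coin as possible, then repeat with the remainder.
143 − 2×50→43 − 1×25→18 − 1×10→8 − 1×5→3 − 3×1→0
Total coins = 2 + 1 + 1 + 1 + 3 = 8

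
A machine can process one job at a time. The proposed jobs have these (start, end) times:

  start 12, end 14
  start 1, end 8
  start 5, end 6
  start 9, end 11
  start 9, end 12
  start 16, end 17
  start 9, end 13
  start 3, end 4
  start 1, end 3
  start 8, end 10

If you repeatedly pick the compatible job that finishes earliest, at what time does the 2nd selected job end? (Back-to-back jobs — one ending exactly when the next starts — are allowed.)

Sorted by end: (1,3)  (3,4)  (5,6)  (1,8)  (8,10)  (9,11)  (9,12)  (9,13)  (12,14)  (16,17)
take (1,3); take (3,4); take (5,6); take (8,10); skip (9,12); take (12,14); take (16,17).
Selected: (1,3) (3,4) (5,6) (8,10) (12,14) (16,17)

4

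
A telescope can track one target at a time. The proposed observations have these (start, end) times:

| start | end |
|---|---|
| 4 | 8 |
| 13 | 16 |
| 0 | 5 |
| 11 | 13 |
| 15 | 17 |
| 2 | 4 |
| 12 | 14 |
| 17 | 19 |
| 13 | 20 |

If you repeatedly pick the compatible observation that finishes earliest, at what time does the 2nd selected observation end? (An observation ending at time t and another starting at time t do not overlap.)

8

Order by finish time; keep every interval that doesn't clash with the previous kept one.
By end time: (2,4), (0,5), (4,8), (11,13), (12,14), (13,16), (15,17), (17,19), (13,20).
Pick (2,4); next start ≥ 4 → (4,8); next start ≥ 8 → (11,13); next start ≥ 13 → (13,16); next start ≥ 16 → (17,19).
Selected: (2,4) (4,8) (11,13) (13,16) (17,19)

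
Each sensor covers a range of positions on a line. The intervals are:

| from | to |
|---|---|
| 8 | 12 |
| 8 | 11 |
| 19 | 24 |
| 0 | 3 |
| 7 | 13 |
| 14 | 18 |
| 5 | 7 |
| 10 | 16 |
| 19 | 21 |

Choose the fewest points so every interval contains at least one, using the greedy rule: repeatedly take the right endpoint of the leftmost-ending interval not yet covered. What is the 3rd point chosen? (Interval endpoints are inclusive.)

By right end: [0,3]  [5,7]  [8,11]  [8,12]  [7,13]  [10,16]  [14,18]  [19,21]  [19,24]
[0,3] uncovered → point at 3; [5,7] uncovered → point at 7; [8,11] uncovered → point at 11; [14,18] uncovered → point at 18; [19,21] uncovered → point at 21.
Points: 3, 7, 11, 18, 21 (5 total).

11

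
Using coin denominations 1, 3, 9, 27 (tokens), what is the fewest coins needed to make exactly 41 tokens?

Use the largest denomination that fits, subtract, and repeat.
41 − 1×27→14 − 1×9→5 − 1×3→2 − 2×1→0
Total coins = 1 + 1 + 1 + 2 = 5

5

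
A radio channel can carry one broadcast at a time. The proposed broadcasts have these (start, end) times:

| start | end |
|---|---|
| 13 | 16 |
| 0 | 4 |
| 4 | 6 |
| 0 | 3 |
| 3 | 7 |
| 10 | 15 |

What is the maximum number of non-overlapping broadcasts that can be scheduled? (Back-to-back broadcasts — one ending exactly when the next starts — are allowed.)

3

Sort by end time and greedily take each interval whose start is ≥ the last chosen end.
By end time: (0,3), (0,4), (4,6), (3,7), (10,15), (13,16).
Pick (0,3); next start ≥ 3 → (4,6); next start ≥ 6 → (10,15).
Selected 3 broadcasts.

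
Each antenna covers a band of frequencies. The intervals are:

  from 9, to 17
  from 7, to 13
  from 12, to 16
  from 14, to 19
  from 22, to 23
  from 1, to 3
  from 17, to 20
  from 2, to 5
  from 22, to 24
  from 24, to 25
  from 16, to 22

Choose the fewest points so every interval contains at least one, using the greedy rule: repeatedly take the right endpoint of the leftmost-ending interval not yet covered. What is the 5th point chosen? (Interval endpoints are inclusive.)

25

Sort by right endpoint; whenever an interval is uncovered, place a point at its right end.
By right end: [1,3]  [2,5]  [7,13]  [12,16]  [9,17]  [14,19]  [17,20]  [16,22]  [22,23]  [22,24]  [24,25]
[1,3] uncovered → point at 3; [7,13] uncovered → point at 13; [14,19] uncovered → point at 19; [22,23] uncovered → point at 23; [24,25] uncovered → point at 25.
Points: 3, 13, 19, 23, 25 (5 total).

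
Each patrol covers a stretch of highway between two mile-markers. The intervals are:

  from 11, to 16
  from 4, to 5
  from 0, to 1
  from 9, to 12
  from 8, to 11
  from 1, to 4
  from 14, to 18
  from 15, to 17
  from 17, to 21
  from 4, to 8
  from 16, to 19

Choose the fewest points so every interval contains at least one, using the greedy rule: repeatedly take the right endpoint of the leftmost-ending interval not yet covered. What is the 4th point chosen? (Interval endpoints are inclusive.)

17

By right end: [0,1]  [1,4]  [4,5]  [4,8]  [8,11]  [9,12]  [11,16]  [15,17]  [14,18]  [16,19]  [17,21]
[0,1] uncovered → point at 1; [4,5] uncovered → point at 5; [8,11] uncovered → point at 11; [15,17] uncovered → point at 17.
Points: 1, 5, 11, 17 (4 total).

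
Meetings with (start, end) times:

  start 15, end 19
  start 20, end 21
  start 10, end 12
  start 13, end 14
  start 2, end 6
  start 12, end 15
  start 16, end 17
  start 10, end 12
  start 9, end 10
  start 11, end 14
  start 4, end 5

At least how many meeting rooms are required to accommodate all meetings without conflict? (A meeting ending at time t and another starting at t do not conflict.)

3

Events (time:±→running): 2:+→1 4:+→2 5:-→1 6:-→0 9:+→1 10:-→0 10:+→1 10:+→2 11:+→3 … peak 3.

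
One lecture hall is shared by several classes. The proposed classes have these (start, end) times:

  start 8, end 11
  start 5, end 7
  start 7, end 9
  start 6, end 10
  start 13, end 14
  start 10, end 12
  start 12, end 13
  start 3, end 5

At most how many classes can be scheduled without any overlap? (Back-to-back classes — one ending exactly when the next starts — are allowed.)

Sort by end time and greedily take each interval whose start is ≥ the last chosen end.
Sorted by end: (3,5)  (5,7)  (7,9)  (6,10)  (8,11)  (10,12)  (12,13)  (13,14)
take (3,5); take (5,7); take (7,9); take (10,12); take (12,13); take (13,14).
Selected 6 classes.

6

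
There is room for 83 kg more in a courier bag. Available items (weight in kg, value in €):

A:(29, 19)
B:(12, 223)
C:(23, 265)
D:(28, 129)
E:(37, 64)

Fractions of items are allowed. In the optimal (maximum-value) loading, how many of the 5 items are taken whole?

3

Sort by value per unit weight and fill in that order.
Ratios (sorted): B 18.58, C 11.52, D 4.61, E 1.73, A 0.66
take B (12 @ 223); take C (23 @ 265); take D (28 @ 129); take 20/37 of E → 34.59. Capacity used 83/83.
3 item(s) taken whole; one partial (take 20/37 of E).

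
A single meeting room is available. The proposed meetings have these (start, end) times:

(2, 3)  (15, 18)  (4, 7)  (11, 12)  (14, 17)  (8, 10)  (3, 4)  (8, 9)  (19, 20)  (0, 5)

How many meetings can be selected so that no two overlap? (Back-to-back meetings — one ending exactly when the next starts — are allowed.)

Sort by end time and greedily take each interval whose start is ≥ the last chosen end.
Sorted by end: (2,3)  (3,4)  (0,5)  (4,7)  (8,9)  (8,10)  (11,12)  (14,17)  (15,18)  (19,20)
take (2,3); take (3,4); take (4,7); take (8,9); take (11,12); take (14,17); skip (15,18); take (19,20).
Selected 7 meetings.

7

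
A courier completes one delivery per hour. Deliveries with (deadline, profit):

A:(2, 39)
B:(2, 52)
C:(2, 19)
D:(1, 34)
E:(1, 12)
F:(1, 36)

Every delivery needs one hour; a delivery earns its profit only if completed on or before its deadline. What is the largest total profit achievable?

91

Take jobs in profit order; each goes to the latest open slot no later than its deadline.
By profit: B(d2,52), A(d2,39), F(d1,36), D(d1,34), C(d2,19), E(d1,12)
B→slot 2; A→slot 1; F skipped; D skipped; C skipped; E skipped.
Profit = 39 + 52 = 91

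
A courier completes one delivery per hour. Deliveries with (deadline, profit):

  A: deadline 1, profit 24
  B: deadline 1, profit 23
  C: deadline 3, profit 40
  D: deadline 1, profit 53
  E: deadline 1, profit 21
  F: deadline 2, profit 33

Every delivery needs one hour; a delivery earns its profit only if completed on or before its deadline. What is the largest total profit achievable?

126

Sort by profit descending; place each in the latest free slot ≤ its deadline.
Profit order: D=53 C=40 F=33 A=24 B=23 E=21
Assign: D→slot 1, C→slot 3, F→slot 2, A skipped, B skipped, E skipped.
Slots: [1:D] [2:F] [3:C]
Profit = 53 + 33 + 40 = 126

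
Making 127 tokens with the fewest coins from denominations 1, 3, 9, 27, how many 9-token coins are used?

127 = 4×27 + 2×9 + 1×1
Count of 9: 2

2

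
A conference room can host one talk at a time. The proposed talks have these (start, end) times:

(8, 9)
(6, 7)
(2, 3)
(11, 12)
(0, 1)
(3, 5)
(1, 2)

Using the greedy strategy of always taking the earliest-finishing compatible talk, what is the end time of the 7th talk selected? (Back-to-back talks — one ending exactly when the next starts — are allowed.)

Sorted by end: (0,1)  (1,2)  (2,3)  (3,5)  (6,7)  (8,9)  (11,12)
take (0,1); take (1,2); take (2,3); take (3,5); take (6,7); take (8,9); take (11,12).
Selected: (0,1) (1,2) (2,3) (3,5) (6,7) (8,9) (11,12)

12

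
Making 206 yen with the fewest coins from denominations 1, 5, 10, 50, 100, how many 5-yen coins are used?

206 = 2×100 + 1×5 + 1×1
Count of 5: 1

1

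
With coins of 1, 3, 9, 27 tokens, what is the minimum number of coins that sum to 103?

Greedy: take as many of the largest coin as possible, then repeat with the remainder.
103 = 3×27 + 2×9 + 1×3 + 1×1
Total coins = 3 + 2 + 1 + 1 = 7

7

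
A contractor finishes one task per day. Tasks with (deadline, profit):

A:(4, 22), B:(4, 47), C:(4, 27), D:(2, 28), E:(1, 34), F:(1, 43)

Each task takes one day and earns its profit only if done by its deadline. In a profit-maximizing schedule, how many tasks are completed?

Sort by profit descending; place each in the latest free slot ≤ its deadline.
Profit order: B=47 F=43 E=34 D=28 C=27 A=22
Assign: B→slot 4, F→slot 1, E skipped, D→slot 2, C→slot 3, A skipped.
Slots: [1:F] [2:D] [3:C] [4:B]
4 of 6 scheduled.

4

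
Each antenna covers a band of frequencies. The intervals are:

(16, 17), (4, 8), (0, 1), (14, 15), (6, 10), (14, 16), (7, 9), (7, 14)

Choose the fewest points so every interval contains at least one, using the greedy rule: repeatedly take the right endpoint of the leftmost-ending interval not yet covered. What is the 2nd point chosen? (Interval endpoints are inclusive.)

8

Sorted: [0,1] [4,8] [7,9] [6,10] [7,14] [14,15] [14,16] [16,17]
{[0,1]} hit by 1; {[4,8],[7,9],[6,10],[7,14]} hit by 8; {[14,15],[14,16]} hit by 15; {[16,17]} hit by 17.
Points: 1, 8, 15, 17 (4 total).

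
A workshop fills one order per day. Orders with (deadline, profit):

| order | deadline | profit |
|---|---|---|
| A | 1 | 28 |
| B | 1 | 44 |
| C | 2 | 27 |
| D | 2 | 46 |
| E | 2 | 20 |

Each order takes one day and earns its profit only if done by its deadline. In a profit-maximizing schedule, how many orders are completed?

2

Take jobs in profit order; each goes to the latest open slot no later than its deadline.
By profit: D(d2,46), B(d1,44), A(d1,28), C(d2,27), E(d2,20)
D→slot 2; B→slot 1; A skipped; C skipped; E skipped.
2 of 5 scheduled.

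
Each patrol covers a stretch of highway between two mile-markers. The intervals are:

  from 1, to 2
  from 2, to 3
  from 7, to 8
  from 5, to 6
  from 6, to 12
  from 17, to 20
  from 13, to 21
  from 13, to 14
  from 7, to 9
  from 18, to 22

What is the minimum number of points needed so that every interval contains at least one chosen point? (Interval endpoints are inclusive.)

5

By right end: [1,2]  [2,3]  [5,6]  [7,8]  [7,9]  [6,12]  [13,14]  [17,20]  [13,21]  [18,22]
[1,2] uncovered → point at 2; [5,6] uncovered → point at 6; [7,8] uncovered → point at 8; [13,14] uncovered → point at 14; [17,20] uncovered → point at 20.
Points: 2, 6, 8, 14, 20 (5 total).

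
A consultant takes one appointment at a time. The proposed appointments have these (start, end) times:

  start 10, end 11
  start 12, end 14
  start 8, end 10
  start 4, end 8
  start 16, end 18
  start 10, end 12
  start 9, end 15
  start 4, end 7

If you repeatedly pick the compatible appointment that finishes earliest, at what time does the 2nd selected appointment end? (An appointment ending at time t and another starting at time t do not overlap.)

Greedy by earliest finish: after sorting by end time, pick each interval compatible with the last pick.
By end time: (4,7), (4,8), (8,10), (10,11), (10,12), (12,14), (9,15), (16,18).
Pick (4,7); next start ≥ 7 → (8,10); next start ≥ 10 → (10,11); next start ≥ 11 → (12,14); next start ≥ 14 → (16,18).
Selected: (4,7) (8,10) (10,11) (12,14) (16,18)

10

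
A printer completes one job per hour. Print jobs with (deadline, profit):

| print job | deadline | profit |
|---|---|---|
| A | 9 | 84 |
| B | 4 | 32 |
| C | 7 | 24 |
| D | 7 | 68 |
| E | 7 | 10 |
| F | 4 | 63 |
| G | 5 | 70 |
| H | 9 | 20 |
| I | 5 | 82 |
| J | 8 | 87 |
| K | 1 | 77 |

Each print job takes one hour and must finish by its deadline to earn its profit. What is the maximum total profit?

Sort by profit descending; place each in the latest free slot ≤ its deadline.
By profit: J(d8,87), A(d9,84), I(d5,82), K(d1,77), G(d5,70), D(d7,68), F(d4,63), B(d4,32), C(d7,24), H(d9,20), E(d7,10)
J→slot 8; A→slot 9; I→slot 5; K→slot 1; G→slot 4; D→slot 7; F→slot 3; B→slot 2; C→slot 6; H skipped; E skipped.
Profit = 77 + 32 + 63 + 70 + 82 + 24 + 68 + 87 + 84 = 587

587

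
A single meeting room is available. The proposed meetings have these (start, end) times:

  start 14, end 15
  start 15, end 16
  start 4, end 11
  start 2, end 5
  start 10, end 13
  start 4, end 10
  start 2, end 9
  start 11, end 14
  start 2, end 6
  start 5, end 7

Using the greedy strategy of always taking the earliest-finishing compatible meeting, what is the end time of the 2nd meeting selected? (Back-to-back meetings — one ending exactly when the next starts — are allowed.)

Sorted by end: (2,5)  (2,6)  (5,7)  (2,9)  (4,10)  (4,11)  (10,13)  (11,14)  (14,15)  (15,16)
take (2,5); take (5,7); skip (4,11); take (10,13); skip (11,14); take (14,15); take (15,16).
Selected: (2,5) (5,7) (10,13) (14,15) (15,16)

7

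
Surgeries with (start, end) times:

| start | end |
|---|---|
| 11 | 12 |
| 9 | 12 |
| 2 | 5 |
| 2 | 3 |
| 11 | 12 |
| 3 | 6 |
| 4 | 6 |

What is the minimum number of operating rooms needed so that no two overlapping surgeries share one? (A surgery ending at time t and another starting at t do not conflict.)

3

The answer is the maximum number of intervals overlapping at any instant.
Events (time:±→running): 2:+→1 2:+→2 3:-→1 3:+→2 4:+→3 … peak 3.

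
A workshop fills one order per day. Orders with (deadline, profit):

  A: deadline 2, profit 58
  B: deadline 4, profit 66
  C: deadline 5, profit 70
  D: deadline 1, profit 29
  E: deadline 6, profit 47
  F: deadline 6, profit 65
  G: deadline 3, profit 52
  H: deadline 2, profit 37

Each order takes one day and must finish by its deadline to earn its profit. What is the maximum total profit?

358

Take jobs in profit order; each goes to the latest open slot no later than its deadline.
By profit: C(d5,70), B(d4,66), F(d6,65), A(d2,58), G(d3,52), E(d6,47), H(d2,37), D(d1,29)
C→slot 5; B→slot 4; F→slot 6; A→slot 2; G→slot 3; E→slot 1; H skipped; D skipped.
Profit = 47 + 58 + 52 + 66 + 70 + 65 = 358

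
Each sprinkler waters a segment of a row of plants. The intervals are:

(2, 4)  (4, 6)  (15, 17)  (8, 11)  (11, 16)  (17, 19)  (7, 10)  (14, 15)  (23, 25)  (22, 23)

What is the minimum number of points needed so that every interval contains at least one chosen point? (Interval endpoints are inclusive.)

By right end: [2,4]  [4,6]  [7,10]  [8,11]  [14,15]  [11,16]  [15,17]  [17,19]  [22,23]  [23,25]
[2,4] uncovered → point at 4; [7,10] uncovered → point at 10; [14,15] uncovered → point at 15; [17,19] uncovered → point at 19; [22,23] uncovered → point at 23.
Points: 4, 10, 15, 19, 23 (5 total).

5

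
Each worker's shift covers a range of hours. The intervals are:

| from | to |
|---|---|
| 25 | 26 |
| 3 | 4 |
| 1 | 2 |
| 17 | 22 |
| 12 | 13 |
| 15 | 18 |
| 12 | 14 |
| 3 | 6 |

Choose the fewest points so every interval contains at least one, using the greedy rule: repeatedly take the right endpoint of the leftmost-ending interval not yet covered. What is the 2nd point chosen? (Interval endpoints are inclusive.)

4

By right end: [1,2]  [3,4]  [3,6]  [12,13]  [12,14]  [15,18]  [17,22]  [25,26]
[1,2] uncovered → point at 2; [3,4] uncovered → point at 4; [12,13] uncovered → point at 13; [15,18] uncovered → point at 18; [25,26] uncovered → point at 26.
Points: 2, 4, 13, 18, 26 (5 total).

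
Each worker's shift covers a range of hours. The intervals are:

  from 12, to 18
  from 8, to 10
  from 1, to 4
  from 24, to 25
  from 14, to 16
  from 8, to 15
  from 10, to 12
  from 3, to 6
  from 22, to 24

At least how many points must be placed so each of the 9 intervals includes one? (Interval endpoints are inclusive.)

Sort by right endpoint; whenever an interval is uncovered, place a point at its right end.
By right end: [1,4]  [3,6]  [8,10]  [10,12]  [8,15]  [14,16]  [12,18]  [22,24]  [24,25]
[1,4] uncovered → point at 4; [8,10] uncovered → point at 10; [14,16] uncovered → point at 16; [22,24] uncovered → point at 24.
Points: 4, 10, 16, 24 (4 total).

4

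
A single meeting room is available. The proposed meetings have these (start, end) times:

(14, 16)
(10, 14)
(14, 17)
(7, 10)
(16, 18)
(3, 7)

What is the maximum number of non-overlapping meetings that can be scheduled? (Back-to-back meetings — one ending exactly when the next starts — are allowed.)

5

Sorted by end: (3,7)  (7,10)  (10,14)  (14,16)  (14,17)  (16,18)
take (3,7); take (7,10); take (10,14); take (14,16); take (16,18).
Selected 5 meetings.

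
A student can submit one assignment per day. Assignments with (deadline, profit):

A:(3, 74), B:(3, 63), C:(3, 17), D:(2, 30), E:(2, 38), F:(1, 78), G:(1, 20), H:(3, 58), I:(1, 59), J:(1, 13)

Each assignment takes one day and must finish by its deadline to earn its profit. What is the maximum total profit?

215

Sort by profit descending; place each in the latest free slot ≤ its deadline.
Profit order: F=78 A=74 B=63 I=59 H=58 E=38 D=30 G=20 C=17 J=13
Assign: F→slot 1, A→slot 3, B→slot 2, I skipped, H skipped, E skipped, D skipped, G skipped, C skipped, J skipped.
Slots: [1:F] [2:B] [3:A]
Profit = 78 + 63 + 74 = 215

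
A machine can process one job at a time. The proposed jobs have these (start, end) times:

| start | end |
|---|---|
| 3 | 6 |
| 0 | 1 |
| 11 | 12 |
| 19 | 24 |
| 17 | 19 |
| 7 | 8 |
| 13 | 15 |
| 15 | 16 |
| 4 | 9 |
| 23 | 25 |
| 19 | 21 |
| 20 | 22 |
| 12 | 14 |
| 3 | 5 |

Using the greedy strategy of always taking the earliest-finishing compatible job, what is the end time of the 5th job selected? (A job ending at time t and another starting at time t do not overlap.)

Greedy by earliest finish: after sorting by end time, pick each interval compatible with the last pick.
By end time: (0,1), (3,5), (3,6), (7,8), (4,9), (11,12), (12,14), (13,15), (15,16), (17,19), (19,21), (20,22), (19,24), (23,25).
Pick (0,1); next start ≥ 1 → (3,5); next start ≥ 5 → (7,8); next start ≥ 8 → (11,12); next start ≥ 12 → (12,14); next start ≥ 14 → (15,16); next start ≥ 16 → (17,19); next start ≥ 19 → (19,21); next start ≥ 21 → (23,25).
Selected: (0,1) (3,5) (7,8) (11,12) (12,14) (15,16) (17,19) (19,21) (23,25)

14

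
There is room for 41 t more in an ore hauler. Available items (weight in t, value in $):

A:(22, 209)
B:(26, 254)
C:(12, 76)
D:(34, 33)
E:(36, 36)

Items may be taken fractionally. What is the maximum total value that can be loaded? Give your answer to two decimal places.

396.50

Sort by value per unit weight and fill in that order.
Order: B (254/26=9.77) > A (209/22=9.50) > C (76/12=6.33) > E (36/36=1.00) > D (33/34=0.97)
Fill: take B (26 @ 254) → take 15/22 of A → 142.50; 41/41 used.
Total value = 396.50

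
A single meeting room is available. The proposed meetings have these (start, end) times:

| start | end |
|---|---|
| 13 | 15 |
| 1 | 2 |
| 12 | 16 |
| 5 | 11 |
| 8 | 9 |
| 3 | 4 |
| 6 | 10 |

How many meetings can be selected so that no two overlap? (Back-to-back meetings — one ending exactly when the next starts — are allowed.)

Order by finish time; keep every interval that doesn't clash with the previous kept one.
By end time: (1,2), (3,4), (8,9), (6,10), (5,11), (13,15), (12,16).
Pick (1,2); next start ≥ 2 → (3,4); next start ≥ 4 → (8,9); next start ≥ 9 → (13,15).
Selected 4 meetings.

4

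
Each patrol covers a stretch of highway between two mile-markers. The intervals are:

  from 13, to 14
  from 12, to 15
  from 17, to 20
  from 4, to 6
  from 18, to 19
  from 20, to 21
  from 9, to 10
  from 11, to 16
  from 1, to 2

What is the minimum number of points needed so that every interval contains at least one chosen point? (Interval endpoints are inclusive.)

Sort by right endpoint; whenever an interval is uncovered, place a point at its right end.
Sorted: [1,2] [4,6] [9,10] [13,14] [12,15] [11,16] [18,19] [17,20] [20,21]
{[1,2]} hit by 2; {[4,6]} hit by 6; {[9,10]} hit by 10; {[13,14],[12,15],[11,16]} hit by 14; {[18,19],[17,20]} hit by 19; {[20,21]} hit by 21.
Points: 2, 6, 10, 14, 19, 21 (6 total).

6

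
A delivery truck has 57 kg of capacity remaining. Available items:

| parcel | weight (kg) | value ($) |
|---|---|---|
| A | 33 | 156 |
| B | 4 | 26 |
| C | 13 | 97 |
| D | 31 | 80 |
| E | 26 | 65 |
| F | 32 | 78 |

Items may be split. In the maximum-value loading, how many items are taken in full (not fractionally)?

Greedy by value/weight ratio, highest first.
Ratios (sorted): C 7.46, B 6.50, A 4.73, D 2.58, E 2.50, F 2.44
take C (13 @ 97); take B (4 @ 26); take A (33 @ 156); take 7/31 of D → 18.06. Capacity used 57/57.
3 item(s) taken whole; one partial (take 7/31 of D).

3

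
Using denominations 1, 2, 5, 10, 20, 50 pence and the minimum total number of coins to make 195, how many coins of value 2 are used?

0

Greedy: take as many of the largest coin as possible, then repeat with the remainder.
195 − 3×50→45 − 2×20→5 − 1×5→0
Count of 2: 0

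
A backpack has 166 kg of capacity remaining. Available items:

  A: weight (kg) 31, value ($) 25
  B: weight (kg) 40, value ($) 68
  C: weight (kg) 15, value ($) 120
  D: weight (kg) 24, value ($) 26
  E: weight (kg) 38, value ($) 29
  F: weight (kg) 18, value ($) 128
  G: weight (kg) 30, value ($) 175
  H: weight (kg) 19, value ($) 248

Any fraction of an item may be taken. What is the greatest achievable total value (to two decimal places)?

781.13

Ratios (sorted): H 13.05, C 8.00, F 7.11, G 5.83, B 1.70, D 1.08, A 0.81, E 0.76
take H (19 @ 248); take C (15 @ 120); take F (18 @ 128); take G (30 @ 175); take B (40 @ 68); take D (24 @ 26); take 20/31 of A → 16.13. Capacity used 166/166.
Total value = 781.13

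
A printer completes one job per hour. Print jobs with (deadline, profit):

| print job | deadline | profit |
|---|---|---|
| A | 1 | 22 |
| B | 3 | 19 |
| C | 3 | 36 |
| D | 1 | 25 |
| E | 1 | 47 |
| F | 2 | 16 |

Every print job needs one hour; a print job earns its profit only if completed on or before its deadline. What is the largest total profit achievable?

Profit order: E=47 C=36 D=25 A=22 B=19 F=16
Assign: E→slot 1, C→slot 3, D skipped, A skipped, B→slot 2, F skipped.
Slots: [1:E] [2:B] [3:C]
Profit = 47 + 19 + 36 = 102

102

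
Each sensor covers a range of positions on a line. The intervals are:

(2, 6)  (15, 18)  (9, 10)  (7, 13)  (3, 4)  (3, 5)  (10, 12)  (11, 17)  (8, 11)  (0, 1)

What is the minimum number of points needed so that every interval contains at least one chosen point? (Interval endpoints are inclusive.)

Process intervals by earliest right end; each time one isn't hit yet, stab at its right endpoint.
Sorted: [0,1] [3,4] [3,5] [2,6] [9,10] [8,11] [10,12] [7,13] [11,17] [15,18]
{[0,1]} hit by 1; {[3,4],[3,5],[2,6]} hit by 4; {[9,10],[8,11],[10,12],[7,13]} hit by 10; {[11,17],[15,18]} hit by 17.
Points: 1, 4, 10, 17 (4 total).

4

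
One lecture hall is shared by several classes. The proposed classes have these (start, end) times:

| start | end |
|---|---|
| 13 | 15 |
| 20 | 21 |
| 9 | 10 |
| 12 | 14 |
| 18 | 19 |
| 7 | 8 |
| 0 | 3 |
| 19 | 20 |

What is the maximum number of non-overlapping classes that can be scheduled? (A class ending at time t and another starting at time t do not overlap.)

By end time: (0,3), (7,8), (9,10), (12,14), (13,15), (18,19), (19,20), (20,21).
Pick (0,3); next start ≥ 3 → (7,8); next start ≥ 8 → (9,10); next start ≥ 10 → (12,14); next start ≥ 14 → (18,19); next start ≥ 19 → (19,20); next start ≥ 20 → (20,21).
Selected 7 classes.

7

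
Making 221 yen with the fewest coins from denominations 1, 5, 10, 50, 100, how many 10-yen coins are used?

2

Greedy: take as many of the largest coin as possible, then repeat with the remainder.
221 − 2×100→21 − 2×10→1 − 1×1→0
Count of 10: 2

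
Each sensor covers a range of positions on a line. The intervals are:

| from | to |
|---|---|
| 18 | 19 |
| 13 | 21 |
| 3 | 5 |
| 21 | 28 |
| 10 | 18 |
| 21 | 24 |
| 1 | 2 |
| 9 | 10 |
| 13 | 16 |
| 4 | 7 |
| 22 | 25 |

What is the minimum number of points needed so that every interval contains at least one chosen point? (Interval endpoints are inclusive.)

6

Sort by right endpoint; whenever an interval is uncovered, place a point at its right end.
Sorted: [1,2] [3,5] [4,7] [9,10] [13,16] [10,18] [18,19] [13,21] [21,24] [22,25] [21,28]
{[1,2]} hit by 2; {[3,5],[4,7]} hit by 5; {[9,10]} hit by 10; {[13,16],[10,18]} hit by 16; {[18,19],[13,21]} hit by 19; {[21,24],[22,25],[21,28]} hit by 24.
Points: 2, 5, 10, 16, 19, 24 (6 total).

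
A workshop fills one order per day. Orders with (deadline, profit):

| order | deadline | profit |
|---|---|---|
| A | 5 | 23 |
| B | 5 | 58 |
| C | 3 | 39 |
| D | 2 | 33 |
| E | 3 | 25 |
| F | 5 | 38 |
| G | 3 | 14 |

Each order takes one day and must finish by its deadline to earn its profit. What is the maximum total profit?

193

By profit: B(d5,58), C(d3,39), F(d5,38), D(d2,33), E(d3,25), A(d5,23), G(d3,14)
B→slot 5; C→slot 3; F→slot 4; D→slot 2; E→slot 1; A skipped; G skipped.
Profit = 25 + 33 + 39 + 38 + 58 = 193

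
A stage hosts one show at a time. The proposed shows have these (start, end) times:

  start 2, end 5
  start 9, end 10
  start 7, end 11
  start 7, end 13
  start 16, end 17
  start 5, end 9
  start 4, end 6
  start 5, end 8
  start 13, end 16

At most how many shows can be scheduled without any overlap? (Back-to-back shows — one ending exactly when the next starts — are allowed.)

By end time: (2,5), (4,6), (5,8), (5,9), (9,10), (7,11), (7,13), (13,16), (16,17).
Pick (2,5); next start ≥ 5 → (5,8); next start ≥ 8 → (9,10); next start ≥ 10 → (13,16); next start ≥ 16 → (16,17).
Selected 5 shows.

5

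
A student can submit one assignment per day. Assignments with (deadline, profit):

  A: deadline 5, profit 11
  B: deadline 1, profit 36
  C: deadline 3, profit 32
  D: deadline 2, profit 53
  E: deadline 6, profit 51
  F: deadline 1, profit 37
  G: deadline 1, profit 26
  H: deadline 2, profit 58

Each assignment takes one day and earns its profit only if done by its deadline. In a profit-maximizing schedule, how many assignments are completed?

5

Take jobs in profit order; each goes to the latest open slot no later than its deadline.
By profit: H(d2,58), D(d2,53), E(d6,51), F(d1,37), B(d1,36), C(d3,32), G(d1,26), A(d5,11)
H→slot 2; D→slot 1; E→slot 6; F skipped; B skipped; C→slot 3; G skipped; A→slot 5.
5 of 8 scheduled.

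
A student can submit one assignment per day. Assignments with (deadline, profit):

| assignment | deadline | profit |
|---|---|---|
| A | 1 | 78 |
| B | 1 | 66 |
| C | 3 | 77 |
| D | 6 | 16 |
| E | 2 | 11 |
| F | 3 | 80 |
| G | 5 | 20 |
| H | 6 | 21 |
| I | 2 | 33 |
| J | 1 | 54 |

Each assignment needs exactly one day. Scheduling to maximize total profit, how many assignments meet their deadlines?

Sort by profit descending; place each in the latest free slot ≤ its deadline.
Profit order: F=80 A=78 C=77 B=66 J=54 I=33 H=21 G=20 D=16 E=11
Assign: F→slot 3, A→slot 1, C→slot 2, B skipped, J skipped, I skipped, H→slot 6, G→slot 5, D→slot 4, E skipped.
Slots: [1:A] [2:C] [3:F] [4:D] [5:G] [6:H]
6 of 10 scheduled.

6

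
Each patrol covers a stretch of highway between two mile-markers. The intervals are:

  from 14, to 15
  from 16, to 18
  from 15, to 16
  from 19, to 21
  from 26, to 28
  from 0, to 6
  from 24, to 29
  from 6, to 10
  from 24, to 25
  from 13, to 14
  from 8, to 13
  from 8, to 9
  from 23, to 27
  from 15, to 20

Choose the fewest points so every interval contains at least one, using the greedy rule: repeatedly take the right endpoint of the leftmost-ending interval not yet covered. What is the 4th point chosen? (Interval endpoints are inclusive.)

16

By right end: [0,6]  [8,9]  [6,10]  [8,13]  [13,14]  [14,15]  [15,16]  [16,18]  [15,20]  [19,21]  [24,25]  [23,27]  [26,28]  [24,29]
[0,6] uncovered → point at 6; [8,9] uncovered → point at 9; [13,14] uncovered → point at 14; [15,16] uncovered → point at 16; [19,21] uncovered → point at 21; [24,25] uncovered → point at 25; [26,28] uncovered → point at 28.
Points: 6, 9, 14, 16, 21, 25, 28 (7 total).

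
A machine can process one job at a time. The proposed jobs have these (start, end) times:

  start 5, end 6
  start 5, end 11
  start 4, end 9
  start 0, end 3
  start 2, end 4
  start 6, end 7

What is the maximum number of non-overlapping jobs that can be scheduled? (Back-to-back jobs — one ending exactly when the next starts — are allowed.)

Order by finish time; keep every interval that doesn't clash with the previous kept one.
Sorted by end: (0,3)  (2,4)  (5,6)  (6,7)  (4,9)  (5,11)
take (0,3); take (5,6); take (6,7).
Selected 3 jobs.

3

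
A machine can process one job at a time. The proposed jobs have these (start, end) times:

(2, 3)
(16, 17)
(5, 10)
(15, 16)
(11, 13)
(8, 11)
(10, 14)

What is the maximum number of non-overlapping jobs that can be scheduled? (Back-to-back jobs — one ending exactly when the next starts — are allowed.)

5

Sorted by end: (2,3)  (5,10)  (8,11)  (11,13)  (10,14)  (15,16)  (16,17)
take (2,3); take (5,10); take (11,13); take (15,16); take (16,17).
Selected 5 jobs.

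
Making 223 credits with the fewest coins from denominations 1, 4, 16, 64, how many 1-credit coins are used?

Use the largest denomination that fits, subtract, and repeat.
223 − 3×64→31 − 1×16→15 − 3×4→3 − 3×1→0
Count of 1: 3

3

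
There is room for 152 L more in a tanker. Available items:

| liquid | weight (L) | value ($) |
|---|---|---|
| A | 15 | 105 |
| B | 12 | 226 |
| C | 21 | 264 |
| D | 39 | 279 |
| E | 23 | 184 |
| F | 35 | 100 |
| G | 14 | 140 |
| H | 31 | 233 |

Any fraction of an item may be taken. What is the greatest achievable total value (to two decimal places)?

1410.00

Ratios (sorted): B 18.83, C 12.57, G 10.00, E 8.00, H 7.52, D 7.15, A 7.00, F 2.86
take B (12 @ 226); take C (21 @ 264); take G (14 @ 140); take E (23 @ 184); take H (31 @ 233); take D (39 @ 279); take 12/15 of A → 84.00. Capacity used 152/152.
Total value = 1410.00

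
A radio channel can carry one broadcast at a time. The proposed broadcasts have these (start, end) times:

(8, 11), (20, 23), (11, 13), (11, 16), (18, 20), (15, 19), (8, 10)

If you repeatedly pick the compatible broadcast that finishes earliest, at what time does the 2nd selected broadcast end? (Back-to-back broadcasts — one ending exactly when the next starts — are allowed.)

By end time: (8,10), (8,11), (11,13), (11,16), (15,19), (18,20), (20,23).
Pick (8,10); next start ≥ 10 → (11,13); next start ≥ 13 → (15,19); next start ≥ 19 → (20,23).
Selected: (8,10) (11,13) (15,19) (20,23)

13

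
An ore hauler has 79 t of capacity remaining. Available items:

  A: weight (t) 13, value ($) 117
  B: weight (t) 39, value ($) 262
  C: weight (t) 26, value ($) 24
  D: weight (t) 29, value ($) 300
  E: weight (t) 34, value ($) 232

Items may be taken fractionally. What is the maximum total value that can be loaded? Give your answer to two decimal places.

669.15

Order: D (300/29=10.34) > A (117/13=9.00) > E (232/34=6.82) > B (262/39=6.72) > C (24/26=0.92)
Fill: take D (29 @ 300) → take A (13 @ 117) → take E (34 @ 232) → take 3/39 of B → 20.15; 79/79 used.
Total value = 669.15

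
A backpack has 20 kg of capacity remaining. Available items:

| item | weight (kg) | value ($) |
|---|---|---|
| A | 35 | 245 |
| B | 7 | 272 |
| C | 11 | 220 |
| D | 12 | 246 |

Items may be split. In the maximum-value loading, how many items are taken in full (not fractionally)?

Order: B (272/7=38.86) > D (246/12=20.50) > C (220/11=20.00) > A (245/35=7.00)
Fill: take B (7 @ 272) → take D (12 @ 246) → take 1/11 of C → 20.00; 20/20 used.
2 item(s) taken whole; one partial (take 1/11 of C).

2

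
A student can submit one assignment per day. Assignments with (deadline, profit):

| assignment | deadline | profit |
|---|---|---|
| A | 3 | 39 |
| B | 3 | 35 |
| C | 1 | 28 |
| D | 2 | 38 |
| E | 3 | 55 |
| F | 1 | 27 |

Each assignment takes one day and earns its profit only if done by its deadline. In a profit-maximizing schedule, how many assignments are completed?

Sort by profit descending; place each in the latest free slot ≤ its deadline.
By profit: E(d3,55), A(d3,39), D(d2,38), B(d3,35), C(d1,28), F(d1,27)
E→slot 3; A→slot 2; D→slot 1; B skipped; C skipped; F skipped.
3 of 6 scheduled.

3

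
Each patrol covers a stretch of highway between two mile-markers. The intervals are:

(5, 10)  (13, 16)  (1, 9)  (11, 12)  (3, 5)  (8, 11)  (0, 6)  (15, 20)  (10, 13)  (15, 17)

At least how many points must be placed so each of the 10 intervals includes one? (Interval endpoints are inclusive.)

3

Sorted: [3,5] [0,6] [1,9] [5,10] [8,11] [11,12] [10,13] [13,16] [15,17] [15,20]
{[3,5],[0,6],[1,9],[5,10]} hit by 5; {[8,11],[11,12],[10,13]} hit by 11; {[13,16],[15,17],[15,20]} hit by 16.
Points: 5, 11, 16 (3 total).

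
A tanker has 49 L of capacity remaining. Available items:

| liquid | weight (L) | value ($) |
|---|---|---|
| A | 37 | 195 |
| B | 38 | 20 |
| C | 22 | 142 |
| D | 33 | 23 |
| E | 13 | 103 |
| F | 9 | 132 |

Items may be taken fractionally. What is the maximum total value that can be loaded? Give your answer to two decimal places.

403.35

Ratios (sorted): F 14.67, E 7.92, C 6.45, A 5.27, D 0.70, B 0.53
take F (9 @ 132); take E (13 @ 103); take C (22 @ 142); take 5/37 of A → 26.35. Capacity used 49/49.
Total value = 403.35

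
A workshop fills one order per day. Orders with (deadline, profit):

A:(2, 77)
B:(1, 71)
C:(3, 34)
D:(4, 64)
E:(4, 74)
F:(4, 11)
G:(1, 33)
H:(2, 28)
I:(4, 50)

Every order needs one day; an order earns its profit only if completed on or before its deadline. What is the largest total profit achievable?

By profit: A(d2,77), E(d4,74), B(d1,71), D(d4,64), I(d4,50), C(d3,34), G(d1,33), H(d2,28), F(d4,11)
A→slot 2; E→slot 4; B→slot 1; D→slot 3; I skipped; C skipped; G skipped; H skipped; F skipped.
Profit = 71 + 77 + 64 + 74 = 286

286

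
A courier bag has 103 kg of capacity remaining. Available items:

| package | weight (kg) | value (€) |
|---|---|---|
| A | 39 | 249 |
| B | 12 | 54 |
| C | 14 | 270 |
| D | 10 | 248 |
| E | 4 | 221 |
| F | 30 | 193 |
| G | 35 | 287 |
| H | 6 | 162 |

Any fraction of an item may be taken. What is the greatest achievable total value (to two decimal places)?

1406.54

Sort by value per unit weight and fill in that order.
Ratios (sorted): E 55.25, H 27.00, D 24.80, C 19.29, G 8.20, F 6.43, A 6.38, B 4.50
take E (4 @ 221); take H (6 @ 162); take D (10 @ 248); take C (14 @ 270); take G (35 @ 287); take F (30 @ 193); take 4/39 of A → 25.54. Capacity used 103/103.
Total value = 1406.54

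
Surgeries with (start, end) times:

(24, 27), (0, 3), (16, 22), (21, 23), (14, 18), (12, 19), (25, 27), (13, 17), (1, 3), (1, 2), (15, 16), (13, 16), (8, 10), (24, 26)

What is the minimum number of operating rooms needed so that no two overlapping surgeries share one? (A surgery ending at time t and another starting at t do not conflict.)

Count concurrent intervals with a sweep; the peak is the room count.
starts: [0, 1, 1, 8, 12, 13, 13, 14, 15, 16, 21, 24, 24, 25]
ends:   [2, 3, 3, 10, 16, 16, 17, 18, 19, 22, 23, 26, 27, 27]
s0→1 s1→2 s1→3 e2→2 e3→1 e3→0 s8→1 e10→0 s12→1 s13→2 s13→3 s14→4 s15→5  — peak 5.

5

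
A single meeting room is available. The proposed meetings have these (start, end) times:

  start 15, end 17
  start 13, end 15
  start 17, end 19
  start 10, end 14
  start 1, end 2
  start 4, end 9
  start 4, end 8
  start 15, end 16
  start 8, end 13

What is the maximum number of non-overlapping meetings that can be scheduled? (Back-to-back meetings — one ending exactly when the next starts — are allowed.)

6

Greedy by earliest finish: after sorting by end time, pick each interval compatible with the last pick.
By end time: (1,2), (4,8), (4,9), (8,13), (10,14), (13,15), (15,16), (15,17), (17,19).
Pick (1,2); next start ≥ 2 → (4,8); next start ≥ 8 → (8,13); next start ≥ 13 → (13,15); next start ≥ 15 → (15,16); next start ≥ 16 → (17,19).
Selected 6 meetings.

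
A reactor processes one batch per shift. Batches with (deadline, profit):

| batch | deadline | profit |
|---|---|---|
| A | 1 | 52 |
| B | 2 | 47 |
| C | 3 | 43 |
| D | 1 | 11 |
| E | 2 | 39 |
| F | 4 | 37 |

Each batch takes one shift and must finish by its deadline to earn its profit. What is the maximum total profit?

179

Sort by profit descending; place each in the latest free slot ≤ its deadline.
Profit order: A=52 B=47 C=43 E=39 F=37 D=11
Assign: A→slot 1, B→slot 2, C→slot 3, E skipped, F→slot 4, D skipped.
Slots: [1:A] [2:B] [3:C] [4:F]
Profit = 52 + 47 + 43 + 37 = 179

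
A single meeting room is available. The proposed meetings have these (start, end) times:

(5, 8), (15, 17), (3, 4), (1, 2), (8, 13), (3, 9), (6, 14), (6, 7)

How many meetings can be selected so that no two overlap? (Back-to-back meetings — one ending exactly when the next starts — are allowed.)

Order by finish time; keep every interval that doesn't clash with the previous kept one.
By end time: (1,2), (3,4), (6,7), (5,8), (3,9), (8,13), (6,14), (15,17).
Pick (1,2); next start ≥ 2 → (3,4); next start ≥ 4 → (6,7); next start ≥ 7 → (8,13); next start ≥ 13 → (15,17).
Selected 5 meetings.

5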